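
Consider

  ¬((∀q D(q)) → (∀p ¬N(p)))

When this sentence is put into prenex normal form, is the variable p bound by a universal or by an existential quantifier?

existential

Eliminate → and ↔ using ¬ and ∨.
  ¬(¬(∀q D(q)) ∨ (∀p ¬N(p)))
Move each ¬ inward, flipping quantifiers it crosses:
  (∀q D(q)) ∧ (∃p N(p))
All bound variables are already distinct, so no renaming is needed.
Pull the quantifiers to the front (each side's bound variable is not free in the other side):
  ∀q ∃p (D(q) ∧ N(p))
The quantifier ∀p sits under an odd number of negations (counting the antecedent side of each →), so it flips to ∃p.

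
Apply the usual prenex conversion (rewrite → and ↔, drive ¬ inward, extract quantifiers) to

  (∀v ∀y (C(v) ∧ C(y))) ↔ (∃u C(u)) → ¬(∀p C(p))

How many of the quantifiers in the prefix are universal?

Rewrite implications/biconditionals: A → B as ¬A ∨ B; A ↔ B as (¬A ∨ B) ∧ (¬B ∨ A).
  (¬(∀v ∀y (C(v) ∧ C(y))) ∨ ¬(∃u C(u)) ∨ ¬(∀p C(p))) ∧ (¬(¬(∃u C(u)) ∨ ¬(∀p C(p))) ∨ (∀v ∀y (C(v) ∧ C(y))))
Push ¬ through the quantifiers and connectives to reach negation normal form:
  ((∃v ∃y (¬C(v) ∨ ¬C(y))) ∨ (∀u ¬C(u)) ∨ (∃p ¬C(p))) ∧ ((∃u C(u)) ∧ (∀p C(p)) ∨ (∀v ∀y (C(v) ∧ C(y))))
Rename bound variables to avoid capture: u↦v1, p↦z, v↦r, y↦a.
  ((∃v ∃y (¬C(v) ∨ ¬C(y))) ∨ (∀u ¬C(u)) ∨ (∃p ¬C(p))) ∧ ((∃v1 C(v1)) ∧ (∀z C(z)) ∨ (∀r ∀a (C(r) ∧ C(a))))
Finally move all quantifiers to the prefix:
  ∃v ∃y ∀u ∃p ∃v1 ∀z ∀r ∀a ((¬C(v) ∨ ¬C(y) ∨ ¬C(u) ∨ ¬C(p)) ∧ (C(v1) ∧ C(z) ∨ C(r) ∧ C(a)))
The prefix is ∃v ∃y ∀u ∃p ∃v1 ∀z ∀r ∀a: 4 universal, 4 existential.

4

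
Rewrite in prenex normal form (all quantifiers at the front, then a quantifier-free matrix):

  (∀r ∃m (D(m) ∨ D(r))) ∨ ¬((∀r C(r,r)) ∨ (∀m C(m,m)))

∀r ∃m ∃u1 ∃p (D(m) ∨ D(r) ∨ ¬C(u1,u1) ∧ ¬C(p,p))

Move each ¬ inward, flipping quantifiers it crosses:
  (∀r ∃m (D(m) ∨ D(r))) ∨ (∃r ¬C(r,r)) ∧ (∃m ¬C(m,m))
Rename bound variables to avoid capture: r↦u1, m↦p.
  (∀r ∃m (D(m) ∨ D(r))) ∨ (∃u1 ¬C(u1,u1)) ∧ (∃p ¬C(p,p))
Extract every quantifier outward, since the variables are now distinct and don't occur free across branches:
  ∀r ∃m ∃u1 ∃p (D(m) ∨ D(r) ∨ ¬C(u1,u1) ∧ ¬C(p,p))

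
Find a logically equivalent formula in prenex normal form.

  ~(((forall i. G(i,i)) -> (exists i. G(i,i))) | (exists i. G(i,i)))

First replace A → B with ¬A ∨ B.
  ~(~(forall i. G(i,i)) | (exists i. G(i,i)) | (exists i. G(i,i)))
Push ¬ through the quantifiers and connectives to reach negation normal form:
  (forall i. G(i,i)) & (forall i. ~G(i,i)) & (forall i. ~G(i,i))
Rename bound variables to avoid capture: i↦u, i↦q.
  (forall i. G(i,i)) & (forall u. ~G(u,u)) & (forall q. ~G(q,q))
Extract every quantifier outward, since the variables are now distinct and don't occur free across branches:
  forall i. forall u. forall q. (G(i,i) & ~G(u,u) & ~G(q,q))

forall i. forall u. forall q. (G(i,i) & ~G(u,u) & ~G(q,q))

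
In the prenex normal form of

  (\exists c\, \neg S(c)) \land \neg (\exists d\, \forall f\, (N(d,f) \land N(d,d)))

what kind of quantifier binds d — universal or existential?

universal

Drive negations inward (¬∀x A ≡ ∃x ¬A, ¬∃x A ≡ ∀x ¬A, De Morgan for ∧/∨):
  (\exists c\, \neg S(c)) \land (\forall d\, \exists f\, (\neg N(d,f) \lor \neg N(d,d)))
All bound variables are already distinct, so no renaming is needed.
Pull the quantifiers to the front (each side's bound variable is not free in the other side):
  \exists c\, \forall d\, \exists f\, (\neg S(c) \land (\neg N(d,f) \lor \neg N(d,d)))
The quantifier \exists d sits under an odd number of negations, so it flips to \forall d.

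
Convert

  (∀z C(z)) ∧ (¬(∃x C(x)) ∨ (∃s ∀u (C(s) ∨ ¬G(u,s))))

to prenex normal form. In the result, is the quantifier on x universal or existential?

Drive negations inward (¬∀x A ≡ ∃x ¬A, ¬∃x A ≡ ∀x ¬A, De Morgan for ∧/∨):
  (∀z C(z)) ∧ ((∀x ¬C(x)) ∨ (∃s ∀u (C(s) ∨ ¬G(u,s))))
All bound variables are already distinct, so no renaming is needed.
Extract every quantifier outward, since the variables are now distinct and don't occur free across branches:
  ∀z ∀x ∃s ∀u (C(z) ∧ (¬C(x) ∨ C(s) ∨ ¬G(u,s)))
The quantifier ∃x sits under an odd number of negations, so it flips to ∀x.

universal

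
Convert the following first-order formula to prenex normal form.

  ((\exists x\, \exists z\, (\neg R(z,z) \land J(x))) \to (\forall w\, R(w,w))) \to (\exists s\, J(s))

First replace A → B with ¬A ∨ B.
  \neg (\neg (\exists x\, \exists z\, (\neg R(z,z) \land J(x))) \lor (\forall w\, R(w,w))) \lor (\exists s\, J(s))
Drive negations inward (¬∀x A ≡ ∃x ¬A, ¬∃x A ≡ ∀x ¬A, De Morgan for ∧/∨):
  (\exists x\, \exists z\, (\neg R(z,z) \land J(x))) \land (\exists w\, \neg R(w,w)) \lor (\exists s\, J(s))
All bound variables are already distinct, so no renaming is needed.
Pull the quantifiers to the front (each side's bound variable is not free in the other side):
  \exists x\, \exists z\, \exists w\, \exists s\, (\neg R(z,z) \land J(x) \land \neg R(w,w) \lor J(s))

\exists x\, \exists z\, \exists w\, \exists s\, (\neg R(z,z) \land J(x) \land \neg R(w,w) \lor J(s))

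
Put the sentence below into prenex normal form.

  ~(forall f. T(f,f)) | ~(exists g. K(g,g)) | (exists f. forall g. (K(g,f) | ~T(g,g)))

Drive negations inward (¬∀x A ≡ ∃x ¬A, ¬∃x A ≡ ∀x ¬A, De Morgan for ∧/∨):
  (exists f. ~T(f,f)) | (forall g. ~K(g,g)) | (exists f. forall g. (K(g,f) | ~T(g,g)))
Rename bound variables to avoid capture: f↦t, g↦c.
  (exists f. ~T(f,f)) | (forall g. ~K(g,g)) | (exists t. forall c. (K(c,t) | ~T(c,c)))
Finally move all quantifiers to the prefix:
  exists f. forall g. exists t. forall c. (~T(f,f) | ~K(g,g) | K(c,t) | ~T(c,c))

exists f. forall g. exists t. forall c. (~T(f,f) | ~K(g,g) | K(c,t) | ~T(c,c))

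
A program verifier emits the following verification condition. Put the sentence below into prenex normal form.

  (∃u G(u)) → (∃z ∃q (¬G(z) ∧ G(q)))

First replace A → B with ¬A ∨ B.
  ¬(∃u G(u)) ∨ (∃z ∃q (¬G(z) ∧ G(q)))
Drive negations inward (¬∀x A ≡ ∃x ¬A, ¬∃x A ≡ ∀x ¬A, De Morgan for ∧/∨):
  (∀u ¬G(u)) ∨ (∃z ∃q (¬G(z) ∧ G(q)))
All bound variables are already distinct, so no renaming is needed.
Pull the quantifiers to the front (each side's bound variable is not free in the other side):
  ∀u ∃z ∃q (¬G(u) ∨ ¬G(z) ∧ G(q))

∀u ∃z ∃q (¬G(u) ∨ ¬G(z) ∧ G(q))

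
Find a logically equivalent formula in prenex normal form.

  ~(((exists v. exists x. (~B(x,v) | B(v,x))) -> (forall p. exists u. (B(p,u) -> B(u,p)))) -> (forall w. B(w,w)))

forall v. forall x. forall p. exists u. exists w. ((B(x,v) & ~B(v,x) | ~B(p,u) | B(u,p)) & ~B(w,w))

First replace A → B with ¬A ∨ B.
  ~(~(~(exists v. exists x. (~B(x,v) | B(v,x))) | (forall p. exists u. (~B(p,u) | B(u,p)))) | (forall w. B(w,w)))
Move each ¬ inward, flipping quantifiers it crosses:
  ((forall v. forall x. (B(x,v) & ~B(v,x))) | (forall p. exists u. (~B(p,u) | B(u,p)))) & (exists w. ~B(w,w))
All bound variables are already distinct, so no renaming is needed.
Pull the quantifiers to the front (each side's bound variable is not free in the other side):
  forall v. forall x. forall p. exists u. exists w. ((B(x,v) & ~B(v,x) | ~B(p,u) | B(u,p)) & ~B(w,w))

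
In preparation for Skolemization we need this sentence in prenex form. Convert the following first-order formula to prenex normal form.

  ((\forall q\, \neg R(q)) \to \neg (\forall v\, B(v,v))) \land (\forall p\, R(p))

\exists q\, \exists v\, \forall p\, ((R(q) \lor \neg B(v,v)) \land R(p))

Rewrite implications/biconditionals: A → B as ¬A ∨ B.
  (\neg (\forall q\, \neg R(q)) \lor \neg (\forall v\, B(v,v))) \land (\forall p\, R(p))
Move each ¬ inward, flipping quantifiers it crosses:
  ((\exists q\, R(q)) \lor (\exists v\, \neg B(v,v))) \land (\forall p\, R(p))
All bound variables are already distinct, so no renaming is needed.
Pull the quantifiers to the front (each side's bound variable is not free in the other side):
  \exists q\, \exists v\, \forall p\, ((R(q) \lor \neg B(v,v)) \land R(p))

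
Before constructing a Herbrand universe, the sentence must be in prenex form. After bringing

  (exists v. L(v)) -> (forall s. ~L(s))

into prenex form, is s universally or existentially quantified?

Rewrite implications/biconditionals: A → B as ¬A ∨ B.
  ~(exists v. L(v)) | (forall s. ~L(s))
Move each ¬ inward, flipping quantifiers it crosses:
  (forall v. ~L(v)) | (forall s. ~L(s))
All bound variables are already distinct, so no renaming is needed.
Extract every quantifier outward, since the variables are now distinct and don't occur free across branches:
  forall v. forall s. (~L(v) | ~L(s))
The quantifier forall s sits under an even number of negations (counting the antecedent side of each →), so it remains universal.

universal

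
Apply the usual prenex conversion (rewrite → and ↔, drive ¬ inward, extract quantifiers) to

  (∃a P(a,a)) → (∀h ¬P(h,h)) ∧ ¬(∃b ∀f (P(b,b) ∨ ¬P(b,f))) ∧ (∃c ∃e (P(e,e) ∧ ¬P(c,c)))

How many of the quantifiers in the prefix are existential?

3

Rewrite implications/biconditionals: A → B as ¬A ∨ B.
  ¬(∃a P(a,a)) ∨ (∀h ¬P(h,h)) ∧ ¬(∃b ∀f (P(b,b) ∨ ¬P(b,f))) ∧ (∃c ∃e (P(e,e) ∧ ¬P(c,c)))
Move each ¬ inward, flipping quantifiers it crosses:
  (∀a ¬P(a,a)) ∨ (∀h ¬P(h,h)) ∧ (∀b ∃f (¬P(b,b) ∧ P(b,f))) ∧ (∃c ∃e (P(e,e) ∧ ¬P(c,c)))
All bound variables are already distinct, so no renaming is needed.
Extract every quantifier outward, since the variables are now distinct and don't occur free across branches:
  ∀a ∀h ∀b ∃f ∃c ∃e (¬P(a,a) ∨ ¬P(h,h) ∧ ¬P(b,b) ∧ P(b,f) ∧ P(e,e) ∧ ¬P(c,c))
The prefix is ∀a ∀h ∀b ∃f ∃c ∃e: 3 universal, 3 existential.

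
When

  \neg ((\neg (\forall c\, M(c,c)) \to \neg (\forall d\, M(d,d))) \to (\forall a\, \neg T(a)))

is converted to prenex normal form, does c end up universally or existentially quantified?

universal

First replace A → B with ¬A ∨ B.
  \neg (\neg (\neg \neg (\forall c\, M(c,c)) \lor \neg (\forall d\, M(d,d))) \lor (\forall a\, \neg T(a)))
Drive negations inward (¬∀x A ≡ ∃x ¬A, ¬∃x A ≡ ∀x ¬A, De Morgan for ∧/∨):
  ((\forall c\, M(c,c)) \lor (\exists d\, \neg M(d,d))) \land (\exists a\, T(a))
Pull the quantifiers to the front (each side's bound variable is not free in the other side):
  \forall c\, \exists d\, \exists a\, ((M(c,c) \lor \neg M(d,d)) \land T(a))
The quantifier \forall c sits under an even number of negations (counting the antecedent side of each →), so it remains universal.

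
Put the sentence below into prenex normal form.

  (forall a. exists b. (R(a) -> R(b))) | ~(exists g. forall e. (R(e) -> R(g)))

forall a. exists b. forall g. exists e. (~R(a) | R(b) | R(e) & ~R(g))

Rewrite implications/biconditionals: A → B as ¬A ∨ B.
  (forall a. exists b. (~R(a) | R(b))) | ~(exists g. forall e. (~R(e) | R(g)))
Drive negations inward (¬∀x A ≡ ∃x ¬A, ¬∃x A ≡ ∀x ¬A, De Morgan for ∧/∨):
  (forall a. exists b. (~R(a) | R(b))) | (forall g. exists e. (R(e) & ~R(g)))
All bound variables are already distinct, so no renaming is needed.
Pull the quantifiers to the front (each side's bound variable is not free in the other side):
  forall a. exists b. forall g. exists e. (~R(a) | R(b) | R(e) & ~R(g))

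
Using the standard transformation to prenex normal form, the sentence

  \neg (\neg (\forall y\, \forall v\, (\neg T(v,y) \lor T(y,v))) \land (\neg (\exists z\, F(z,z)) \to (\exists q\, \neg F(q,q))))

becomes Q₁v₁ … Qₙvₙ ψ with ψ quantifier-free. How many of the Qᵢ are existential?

Rewrite implications/biconditionals: A → B as ¬A ∨ B.
  \neg (\neg (\forall y\, \forall v\, (\neg T(v,y) \lor T(y,v))) \land (\neg \neg (\exists z\, F(z,z)) \lor (\exists q\, \neg F(q,q))))
Move each ¬ inward, flipping quantifiers it crosses:
  (\forall y\, \forall v\, (\neg T(v,y) \lor T(y,v))) \lor (\forall z\, \neg F(z,z)) \land (\forall q\, F(q,q))
All bound variables are already distinct, so no renaming is needed.
Extract every quantifier outward, since the variables are now distinct and don't occur free across branches:
  \forall y\, \forall v\, \forall z\, \forall q\, (\neg T(v,y) \lor T(y,v) \lor \neg F(z,z) \land F(q,q))
The prefix is \forall y \forall v \forall z \forall q: 4 universal, 0 existential.

0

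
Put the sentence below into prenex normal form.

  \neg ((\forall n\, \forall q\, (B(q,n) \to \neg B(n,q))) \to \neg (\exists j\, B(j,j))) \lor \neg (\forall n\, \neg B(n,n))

\forall n\, \forall q\, \exists j\, \exists t\, ((\neg B(q,n) \lor \neg B(n,q)) \land B(j,j) \lor B(t,t))

First replace A → B with ¬A ∨ B.
  \neg (\neg (\forall n\, \forall q\, (\neg B(q,n) \lor \neg B(n,q))) \lor \neg (\exists j\, B(j,j))) \lor \neg (\forall n\, \neg B(n,n))
Drive negations inward (¬∀x A ≡ ∃x ¬A, ¬∃x A ≡ ∀x ¬A, De Morgan for ∧/∨):
  (\forall n\, \forall q\, (\neg B(q,n) \lor \neg B(n,q))) \land (\exists j\, B(j,j)) \lor (\exists n\, B(n,n))
Rename bound variables to avoid capture: n↦t.
  (\forall n\, \forall q\, (\neg B(q,n) \lor \neg B(n,q))) \land (\exists j\, B(j,j)) \lor (\exists t\, B(t,t))
Finally move all quantifiers to the prefix:
  \forall n\, \forall q\, \exists j\, \exists t\, ((\neg B(q,n) \lor \neg B(n,q)) \land B(j,j) \lor B(t,t))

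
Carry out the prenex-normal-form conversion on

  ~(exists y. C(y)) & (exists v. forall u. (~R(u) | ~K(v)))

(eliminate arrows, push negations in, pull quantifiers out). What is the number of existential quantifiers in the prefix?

Drive negations inward (¬∀x A ≡ ∃x ¬A, ¬∃x A ≡ ∀x ¬A, De Morgan for ∧/∨):
  (forall y. ~C(y)) & (exists v. forall u. (~R(u) | ~K(v)))
All bound variables are already distinct, so no renaming is needed.
Extract every quantifier outward, since the variables are now distinct and don't occur free across branches:
  forall y. exists v. forall u. (~C(y) & (~R(u) | ~K(v)))
The prefix is forall y exists v forall u: 2 universal, 1 existential.

1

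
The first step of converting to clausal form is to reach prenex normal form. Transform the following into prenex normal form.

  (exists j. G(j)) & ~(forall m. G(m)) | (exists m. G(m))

Move each ¬ inward, flipping quantifiers it crosses:
  (exists j. G(j)) & (exists m. ~G(m)) | (exists m. G(m))
Give each quantifier a distinct variable: m↦y1.
  (exists j. G(j)) & (exists m. ~G(m)) | (exists y1. G(y1))
Extract every quantifier outward, since the variables are now distinct and don't occur free across branches:
  exists j. exists m. exists y1. (G(j) & ~G(m) | G(y1))

exists j. exists m. exists y1. (G(j) & ~G(m) | G(y1))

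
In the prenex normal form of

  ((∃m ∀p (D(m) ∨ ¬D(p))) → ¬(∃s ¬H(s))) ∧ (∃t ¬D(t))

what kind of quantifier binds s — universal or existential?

First replace A → B with ¬A ∨ B.
  (¬(∃m ∀p (D(m) ∨ ¬D(p))) ∨ ¬(∃s ¬H(s))) ∧ (∃t ¬D(t))
Push ¬ through the quantifiers and connectives to reach negation normal form:
  ((∀m ∃p (¬D(m) ∧ D(p))) ∨ (∀s H(s))) ∧ (∃t ¬D(t))
All bound variables are already distinct, so no renaming is needed.
Pull the quantifiers to the front (each side's bound variable is not free in the other side):
  ∀m ∃p ∀s ∃t ((¬D(m) ∧ D(p) ∨ H(s)) ∧ ¬D(t))
The quantifier ∃s sits under an odd number of negations (counting the antecedent side of each →), so it flips to ∀s.

universal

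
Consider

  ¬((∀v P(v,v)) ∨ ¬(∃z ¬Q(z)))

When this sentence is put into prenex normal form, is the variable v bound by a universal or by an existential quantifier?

existential

Push ¬ through the quantifiers and connectives to reach negation normal form:
  (∃v ¬P(v,v)) ∧ (∃z ¬Q(z))
Pull the quantifiers to the front (each side's bound variable is not free in the other side):
  ∃v ∃z (¬P(v,v) ∧ ¬Q(z))
The quantifier ∀v sits under an odd number of negations, so it flips to ∃v.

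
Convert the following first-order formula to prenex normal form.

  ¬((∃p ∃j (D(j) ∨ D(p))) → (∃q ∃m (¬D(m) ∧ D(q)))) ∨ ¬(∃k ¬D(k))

∃p ∃j ∀q ∀m ∀k ((D(j) ∨ D(p)) ∧ (D(m) ∨ ¬D(q)) ∨ D(k))

First replace A → B with ¬A ∨ B.
  ¬(¬(∃p ∃j (D(j) ∨ D(p))) ∨ (∃q ∃m (¬D(m) ∧ D(q)))) ∨ ¬(∃k ¬D(k))
Move each ¬ inward, flipping quantifiers it crosses:
  (∃p ∃j (D(j) ∨ D(p))) ∧ (∀q ∀m (D(m) ∨ ¬D(q))) ∨ (∀k D(k))
Finally move all quantifiers to the prefix:
  ∃p ∃j ∀q ∀m ∀k ((D(j) ∨ D(p)) ∧ (D(m) ∨ ¬D(q)) ∨ D(k))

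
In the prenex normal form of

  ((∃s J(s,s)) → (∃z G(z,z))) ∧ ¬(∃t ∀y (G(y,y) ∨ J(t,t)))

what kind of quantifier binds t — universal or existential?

universal

Rewrite implications/biconditionals: A → B as ¬A ∨ B.
  (¬(∃s J(s,s)) ∨ (∃z G(z,z))) ∧ ¬(∃t ∀y (G(y,y) ∨ J(t,t)))
Push ¬ through the quantifiers and connectives to reach negation normal form:
  ((∀s ¬J(s,s)) ∨ (∃z G(z,z))) ∧ (∀t ∃y (¬G(y,y) ∧ ¬J(t,t)))
All bound variables are already distinct, so no renaming is needed.
Pull the quantifiers to the front (each side's bound variable is not free in the other side):
  ∀s ∃z ∀t ∃y ((¬J(s,s) ∨ G(z,z)) ∧ ¬G(y,y) ∧ ¬J(t,t))
The quantifier ∃t sits under an odd number of negations (counting the antecedent side of each →), so it flips to ∀t.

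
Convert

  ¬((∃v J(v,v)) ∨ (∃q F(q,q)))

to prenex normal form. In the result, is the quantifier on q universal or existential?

universal

Move each ¬ inward, flipping quantifiers it crosses:
  (∀v ¬J(v,v)) ∧ (∀q ¬F(q,q))
Extract every quantifier outward, since the variables are now distinct and don't occur free across branches:
  ∀v ∀q (¬J(v,v) ∧ ¬F(q,q))
The quantifier ∃q sits under an odd number of negations, so it flips to ∀q.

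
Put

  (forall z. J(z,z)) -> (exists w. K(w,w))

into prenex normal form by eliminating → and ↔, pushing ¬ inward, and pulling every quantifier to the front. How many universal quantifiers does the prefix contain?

0

Rewrite implications/biconditionals: A → B as ¬A ∨ B.
  ~(forall z. J(z,z)) | (exists w. K(w,w))
Move each ¬ inward, flipping quantifiers it crosses:
  (exists z. ~J(z,z)) | (exists w. K(w,w))
All bound variables are already distinct, so no renaming is needed.
Extract every quantifier outward, since the variables are now distinct and don't occur free across branches:
  exists z. exists w. (~J(z,z) | K(w,w))
The prefix is exists z exists w: 0 universal, 2 existential.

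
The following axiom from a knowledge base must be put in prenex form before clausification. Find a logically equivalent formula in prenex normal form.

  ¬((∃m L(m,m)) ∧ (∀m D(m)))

∀m ∃a (¬L(m,m) ∨ ¬D(a))

Move each ¬ inward, flipping quantifiers it crosses:
  (∀m ¬L(m,m)) ∨ (∃m ¬D(m))
Give each quantifier a distinct variable: m↦a.
  (∀m ¬L(m,m)) ∨ (∃a ¬D(a))
Pull the quantifiers to the front (each side's bound variable is not free in the other side):
  ∀m ∃a (¬L(m,m) ∨ ¬D(a))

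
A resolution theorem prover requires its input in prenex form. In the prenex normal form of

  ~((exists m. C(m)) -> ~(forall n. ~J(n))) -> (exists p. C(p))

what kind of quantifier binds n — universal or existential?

existential

Eliminate → and ↔ using ¬ and ∨.
  ~~(~(exists m. C(m)) | ~(forall n. ~J(n))) | (exists p. C(p))
Drive negations inward (¬∀x A ≡ ∃x ¬A, ¬∃x A ≡ ∀x ¬A, De Morgan for ∧/∨):
  (forall m. ~C(m)) | (exists n. J(n)) | (exists p. C(p))
All bound variables are already distinct, so no renaming is needed.
Extract every quantifier outward, since the variables are now distinct and don't occur free across branches:
  forall m. exists n. exists p. (~C(m) | J(n) | C(p))
The quantifier forall n sits under an odd number of negations (counting the antecedent side of each →), so it flips to exists n.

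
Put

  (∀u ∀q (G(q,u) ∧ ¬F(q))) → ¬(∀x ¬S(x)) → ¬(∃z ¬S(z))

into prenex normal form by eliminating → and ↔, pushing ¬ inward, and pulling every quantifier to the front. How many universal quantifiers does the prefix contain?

Eliminate → and ↔ using ¬ and ∨.
  ¬(∀u ∀q (G(q,u) ∧ ¬F(q))) ∨ ¬¬(∀x ¬S(x)) ∨ ¬(∃z ¬S(z))
Drive negations inward (¬∀x A ≡ ∃x ¬A, ¬∃x A ≡ ∀x ¬A, De Morgan for ∧/∨):
  (∃u ∃q (¬G(q,u) ∨ F(q))) ∨ (∀x ¬S(x)) ∨ (∀z S(z))
Extract every quantifier outward, since the variables are now distinct and don't occur free across branches:
  ∃u ∃q ∀x ∀z (¬G(q,u) ∨ F(q) ∨ ¬S(x) ∨ S(z))
The prefix is ∃u ∃q ∀x ∀z: 2 universal, 2 existential.

2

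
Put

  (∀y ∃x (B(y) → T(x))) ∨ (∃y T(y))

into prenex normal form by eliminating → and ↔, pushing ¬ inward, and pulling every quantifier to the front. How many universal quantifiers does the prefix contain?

Rewrite implications/biconditionals: A → B as ¬A ∨ B.
  (∀y ∃x (¬B(y) ∨ T(x))) ∨ (∃y T(y))
Rename bound variables to avoid capture: y↦z1.
  (∀y ∃x (¬B(y) ∨ T(x))) ∨ (∃z1 T(z1))
Extract every quantifier outward, since the variables are now distinct and don't occur free across branches:
  ∀y ∃x ∃z1 (¬B(y) ∨ T(x) ∨ T(z1))
The prefix is ∀y ∃x ∃z1: 1 universal, 2 existential.

1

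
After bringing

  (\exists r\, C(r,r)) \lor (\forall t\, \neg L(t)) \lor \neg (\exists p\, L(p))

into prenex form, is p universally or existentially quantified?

universal

Push ¬ through the quantifiers and connectives to reach negation normal form:
  (\exists r\, C(r,r)) \lor (\forall t\, \neg L(t)) \lor (\forall p\, \neg L(p))
All bound variables are already distinct, so no renaming is needed.
Pull the quantifiers to the front (each side's bound variable is not free in the other side):
  \exists r\, \forall t\, \forall p\, (C(r,r) \lor \neg L(t) \lor \neg L(p))
The quantifier \exists p sits under an odd number of negations, so it flips to \forall p.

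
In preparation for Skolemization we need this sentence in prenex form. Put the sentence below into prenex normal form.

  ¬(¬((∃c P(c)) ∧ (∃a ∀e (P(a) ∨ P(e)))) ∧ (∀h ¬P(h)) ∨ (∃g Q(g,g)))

Move each ¬ inward, flipping quantifiers it crosses:
  ((∃c P(c)) ∧ (∃a ∀e (P(a) ∨ P(e))) ∨ (∃h P(h))) ∧ (∀g ¬Q(g,g))
All bound variables are already distinct, so no renaming is needed.
Extract every quantifier outward, since the variables are now distinct and don't occur free across branches:
  ∃c ∃a ∀e ∃h ∀g ((P(c) ∧ (P(a) ∨ P(e)) ∨ P(h)) ∧ ¬Q(g,g))

∃c ∃a ∀e ∃h ∀g ((P(c) ∧ (P(a) ∨ P(e)) ∨ P(h)) ∧ ¬Q(g,g))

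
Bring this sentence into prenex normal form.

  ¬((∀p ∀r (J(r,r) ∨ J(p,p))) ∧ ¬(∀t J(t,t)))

Drive negations inward (¬∀x A ≡ ∃x ¬A, ¬∃x A ≡ ∀x ¬A, De Morgan for ∧/∨):
  (∃p ∃r (¬J(r,r) ∧ ¬J(p,p))) ∨ (∀t J(t,t))
All bound variables are already distinct, so no renaming is needed.
Finally move all quantifiers to the prefix:
  ∃p ∃r ∀t (¬J(r,r) ∧ ¬J(p,p) ∨ J(t,t))

∃p ∃r ∀t (¬J(r,r) ∧ ¬J(p,p) ∨ J(t,t))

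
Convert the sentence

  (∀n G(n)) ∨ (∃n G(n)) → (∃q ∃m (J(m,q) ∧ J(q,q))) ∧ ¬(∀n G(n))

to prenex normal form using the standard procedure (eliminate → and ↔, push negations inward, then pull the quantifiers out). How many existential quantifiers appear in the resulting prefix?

Eliminate → and ↔ using ¬ and ∨.
  ¬((∀n G(n)) ∨ (∃n G(n))) ∨ (∃q ∃m (J(m,q) ∧ J(q,q))) ∧ ¬(∀n G(n))
Move each ¬ inward, flipping quantifiers it crosses:
  (∃n ¬G(n)) ∧ (∀n ¬G(n)) ∨ (∃q ∃m (J(m,q) ∧ J(q,q))) ∧ (∃n ¬G(n))
Standardize variables apart so no two quantifiers bind the same name: n↦t, n↦y.
  (∃n ¬G(n)) ∧ (∀t ¬G(t)) ∨ (∃q ∃m (J(m,q) ∧ J(q,q))) ∧ (∃y ¬G(y))
Extract every quantifier outward, since the variables are now distinct and don't occur free across branches:
  ∃n ∀t ∃q ∃m ∃y (¬G(n) ∧ ¬G(t) ∨ J(m,q) ∧ J(q,q) ∧ ¬G(y))
The prefix is ∃n ∀t ∃q ∃m ∃y: 1 universal, 4 existential.

4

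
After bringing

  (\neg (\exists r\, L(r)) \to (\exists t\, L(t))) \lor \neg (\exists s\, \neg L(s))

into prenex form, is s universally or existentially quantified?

universal

Rewrite implications/biconditionals: A → B as ¬A ∨ B.
  \neg \neg (\exists r\, L(r)) \lor (\exists t\, L(t)) \lor \neg (\exists s\, \neg L(s))
Drive negations inward (¬∀x A ≡ ∃x ¬A, ¬∃x A ≡ ∀x ¬A, De Morgan for ∧/∨):
  (\exists r\, L(r)) \lor (\exists t\, L(t)) \lor (\forall s\, L(s))
All bound variables are already distinct, so no renaming is needed.
Pull the quantifiers to the front (each side's bound variable is not free in the other side):
  \exists r\, \exists t\, \forall s\, (L(r) \lor L(t) \lor L(s))
The quantifier \exists s sits under an odd number of negations (counting the antecedent side of each →), so it flips to \forall s.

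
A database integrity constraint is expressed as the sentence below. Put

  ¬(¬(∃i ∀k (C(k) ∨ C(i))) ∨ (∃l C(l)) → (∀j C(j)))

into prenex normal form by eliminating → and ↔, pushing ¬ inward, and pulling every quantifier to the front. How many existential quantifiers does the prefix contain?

3

Eliminate → and ↔ using ¬ and ∨.
  ¬(¬(¬(∃i ∀k (C(k) ∨ C(i))) ∨ (∃l C(l))) ∨ (∀j C(j)))
Move each ¬ inward, flipping quantifiers it crosses:
  ((∀i ∃k (¬C(k) ∧ ¬C(i))) ∨ (∃l C(l))) ∧ (∃j ¬C(j))
Pull the quantifiers to the front (each side's bound variable is not free in the other side):
  ∀i ∃k ∃l ∃j ((¬C(k) ∧ ¬C(i) ∨ C(l)) ∧ ¬C(j))
The prefix is ∀i ∃k ∃l ∃j: 1 universal, 3 existential.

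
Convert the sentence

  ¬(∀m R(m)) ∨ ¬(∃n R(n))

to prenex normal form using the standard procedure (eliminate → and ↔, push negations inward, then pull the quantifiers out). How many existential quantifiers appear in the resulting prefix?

Move each ¬ inward, flipping quantifiers it crosses:
  (∃m ¬R(m)) ∨ (∀n ¬R(n))
All bound variables are already distinct, so no renaming is needed.
Extract every quantifier outward, since the variables are now distinct and don't occur free across branches:
  ∃m ∀n (¬R(m) ∨ ¬R(n))
The prefix is ∃m ∀n: 1 universal, 1 existential.

1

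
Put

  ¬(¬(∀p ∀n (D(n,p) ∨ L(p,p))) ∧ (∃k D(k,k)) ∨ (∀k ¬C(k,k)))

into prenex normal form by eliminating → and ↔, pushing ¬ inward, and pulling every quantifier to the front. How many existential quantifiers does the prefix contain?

1

Move each ¬ inward, flipping quantifiers it crosses:
  ((∀p ∀n (D(n,p) ∨ L(p,p))) ∨ (∀k ¬D(k,k))) ∧ (∃k C(k,k))
Standardize variables apart so no two quantifiers bind the same name: k↦z.
  ((∀p ∀n (D(n,p) ∨ L(p,p))) ∨ (∀k ¬D(k,k))) ∧ (∃z C(z,z))
Extract every quantifier outward, since the variables are now distinct and don't occur free across branches:
  ∀p ∀n ∀k ∃z ((D(n,p) ∨ L(p,p) ∨ ¬D(k,k)) ∧ C(z,z))
The prefix is ∀p ∀n ∀k ∃z: 3 universal, 1 existential.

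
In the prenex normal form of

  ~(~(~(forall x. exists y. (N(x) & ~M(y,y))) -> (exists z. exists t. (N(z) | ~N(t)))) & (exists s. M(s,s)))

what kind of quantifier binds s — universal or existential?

Eliminate → and ↔ using ¬ and ∨.
  ~(~(~~(forall x. exists y. (N(x) & ~M(y,y))) | (exists z. exists t. (N(z) | ~N(t)))) & (exists s. M(s,s)))
Push ¬ through the quantifiers and connectives to reach negation normal form:
  (forall x. exists y. (N(x) & ~M(y,y))) | (exists z. exists t. (N(z) | ~N(t))) | (forall s. ~M(s,s))
Pull the quantifiers to the front (each side's bound variable is not free in the other side):
  forall x. exists y. exists z. exists t. forall s. (N(x) & ~M(y,y) | N(z) | ~N(t) | ~M(s,s))
The quantifier exists s sits under an odd number of negations (counting the antecedent side of each →), so it flips to forall s.

universal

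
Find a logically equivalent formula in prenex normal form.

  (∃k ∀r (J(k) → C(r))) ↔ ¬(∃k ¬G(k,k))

First replace A → B with ¬A ∨ B; A ↔ B as (¬A ∨ B) ∧ (¬B ∨ A).
  (¬(∃k ∀r (¬J(k) ∨ C(r))) ∨ ¬(∃k ¬G(k,k))) ∧ (¬¬(∃k ¬G(k,k)) ∨ (∃k ∀r (¬J(k) ∨ C(r))))
Push ¬ through the quantifiers and connectives to reach negation normal form:
  ((∀k ∃r (J(k) ∧ ¬C(r))) ∨ (∀k G(k,k))) ∧ ((∃k ¬G(k,k)) ∨ (∃k ∀r (¬J(k) ∨ C(r))))
Standardize variables apart so no two quantifiers bind the same name: k↦v1, k↦b, k↦u, r↦s.
  ((∀k ∃r (J(k) ∧ ¬C(r))) ∨ (∀v1 G(v1,v1))) ∧ ((∃b ¬G(b,b)) ∨ (∃u ∀s (¬J(u) ∨ C(s))))
Finally move all quantifiers to the prefix:
  ∀k ∃r ∀v1 ∃b ∃u ∀s ((J(k) ∧ ¬C(r) ∨ G(v1,v1)) ∧ (¬G(b,b) ∨ ¬J(u) ∨ C(s)))

∀k ∃r ∀v1 ∃b ∃u ∀s ((J(k) ∧ ¬C(r) ∨ G(v1,v1)) ∧ (¬G(b,b) ∨ ¬J(u) ∨ C(s)))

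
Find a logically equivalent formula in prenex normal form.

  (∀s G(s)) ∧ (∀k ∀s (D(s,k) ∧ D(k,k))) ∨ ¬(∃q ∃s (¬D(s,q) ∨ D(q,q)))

∀s ∀k ∀v1 ∀q ∀w1 (G(s) ∧ D(v1,k) ∧ D(k,k) ∨ D(w1,q) ∧ ¬D(q,q))

Move each ¬ inward, flipping quantifiers it crosses:
  (∀s G(s)) ∧ (∀k ∀s (D(s,k) ∧ D(k,k))) ∨ (∀q ∀s (D(s,q) ∧ ¬D(q,q)))
Give each quantifier a distinct variable: s↦v1, s↦w1.
  (∀s G(s)) ∧ (∀k ∀v1 (D(v1,k) ∧ D(k,k))) ∨ (∀q ∀w1 (D(w1,q) ∧ ¬D(q,q)))
Extract every quantifier outward, since the variables are now distinct and don't occur free across branches:
  ∀s ∀k ∀v1 ∀q ∀w1 (G(s) ∧ D(v1,k) ∧ D(k,k) ∨ D(w1,q) ∧ ¬D(q,q))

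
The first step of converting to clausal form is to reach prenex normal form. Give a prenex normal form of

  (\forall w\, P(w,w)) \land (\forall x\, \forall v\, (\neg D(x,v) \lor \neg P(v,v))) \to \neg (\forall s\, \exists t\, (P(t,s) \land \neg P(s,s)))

\exists w\, \exists x\, \exists v\, \exists s\, \forall t\, (\neg P(w,w) \lor D(x,v) \land P(v,v) \lor \neg P(t,s) \lor P(s,s))

First replace A → B with ¬A ∨ B.
  \neg ((\forall w\, P(w,w)) \land (\forall x\, \forall v\, (\neg D(x,v) \lor \neg P(v,v)))) \lor \neg (\forall s\, \exists t\, (P(t,s) \land \neg P(s,s)))
Move each ¬ inward, flipping quantifiers it crosses:
  (\exists w\, \neg P(w,w)) \lor (\exists x\, \exists v\, (D(x,v) \land P(v,v))) \lor (\exists s\, \forall t\, (\neg P(t,s) \lor P(s,s)))
Finally move all quantifiers to the prefix:
  \exists w\, \exists x\, \exists v\, \exists s\, \forall t\, (\neg P(w,w) \lor D(x,v) \land P(v,v) \lor \neg P(t,s) \lor P(s,s))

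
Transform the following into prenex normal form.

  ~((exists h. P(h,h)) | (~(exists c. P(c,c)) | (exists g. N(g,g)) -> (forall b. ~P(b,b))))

First replace A → B with ¬A ∨ B.
  ~((exists h. P(h,h)) | ~(~(exists c. P(c,c)) | (exists g. N(g,g))) | (forall b. ~P(b,b)))
Push ¬ through the quantifiers and connectives to reach negation normal form:
  (forall h. ~P(h,h)) & ((forall c. ~P(c,c)) | (exists g. N(g,g))) & (exists b. P(b,b))
All bound variables are already distinct, so no renaming is needed.
Finally move all quantifiers to the prefix:
  forall h. forall c. exists g. exists b. (~P(h,h) & (~P(c,c) | N(g,g)) & P(b,b))

forall h. forall c. exists g. exists b. (~P(h,h) & (~P(c,c) | N(g,g)) & P(b,b))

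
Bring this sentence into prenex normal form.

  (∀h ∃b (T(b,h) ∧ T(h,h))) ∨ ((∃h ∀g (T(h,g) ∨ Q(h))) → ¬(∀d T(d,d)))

∀h ∃b ∀q ∃g ∃d (T(b,h) ∧ T(h,h) ∨ ¬T(q,g) ∧ ¬Q(q) ∨ ¬T(d,d))

First replace A → B with ¬A ∨ B.
  (∀h ∃b (T(b,h) ∧ T(h,h))) ∨ ¬(∃h ∀g (T(h,g) ∨ Q(h))) ∨ ¬(∀d T(d,d))
Move each ¬ inward, flipping quantifiers it crosses:
  (∀h ∃b (T(b,h) ∧ T(h,h))) ∨ (∀h ∃g (¬T(h,g) ∧ ¬Q(h))) ∨ (∃d ¬T(d,d))
Rename bound variables to avoid capture: h↦q.
  (∀h ∃b (T(b,h) ∧ T(h,h))) ∨ (∀q ∃g (¬T(q,g) ∧ ¬Q(q))) ∨ (∃d ¬T(d,d))
Pull the quantifiers to the front (each side's bound variable is not free in the other side):
  ∀h ∃b ∀q ∃g ∃d (T(b,h) ∧ T(h,h) ∨ ¬T(q,g) ∧ ¬Q(q) ∨ ¬T(d,d))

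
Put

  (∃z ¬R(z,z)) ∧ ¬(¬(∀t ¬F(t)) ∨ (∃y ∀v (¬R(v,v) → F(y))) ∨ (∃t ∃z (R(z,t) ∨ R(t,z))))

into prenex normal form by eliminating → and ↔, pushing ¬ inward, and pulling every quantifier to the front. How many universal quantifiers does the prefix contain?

4

First replace A → B with ¬A ∨ B.
  (∃z ¬R(z,z)) ∧ ¬(¬(∀t ¬F(t)) ∨ (∃y ∀v (¬¬R(v,v) ∨ F(y))) ∨ (∃t ∃z (R(z,t) ∨ R(t,z))))
Drive negations inward (¬∀x A ≡ ∃x ¬A, ¬∃x A ≡ ∀x ¬A, De Morgan for ∧/∨):
  (∃z ¬R(z,z)) ∧ (∀t ¬F(t)) ∧ (∀y ∃v (¬R(v,v) ∧ ¬F(y))) ∧ (∀t ∀z (¬R(z,t) ∧ ¬R(t,z)))
Rename bound variables to avoid capture: t↦y1, z↦b.
  (∃z ¬R(z,z)) ∧ (∀t ¬F(t)) ∧ (∀y ∃v (¬R(v,v) ∧ ¬F(y))) ∧ (∀y1 ∀b (¬R(b,y1) ∧ ¬R(y1,b)))
Pull the quantifiers to the front (each side's bound variable is not free in the other side):
  ∃z ∀t ∀y ∃v ∀y1 ∀b (¬R(z,z) ∧ ¬F(t) ∧ ¬R(v,v) ∧ ¬F(y) ∧ ¬R(b,y1) ∧ ¬R(y1,b))
The prefix is ∃z ∀t ∀y ∃v ∀y1 ∀b: 4 universal, 2 existential.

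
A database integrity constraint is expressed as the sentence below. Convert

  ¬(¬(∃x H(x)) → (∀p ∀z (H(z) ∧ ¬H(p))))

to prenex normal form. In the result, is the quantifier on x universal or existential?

Rewrite implications/biconditionals: A → B as ¬A ∨ B.
  ¬(¬¬(∃x H(x)) ∨ (∀p ∀z (H(z) ∧ ¬H(p))))
Drive negations inward (¬∀x A ≡ ∃x ¬A, ¬∃x A ≡ ∀x ¬A, De Morgan for ∧/∨):
  (∀x ¬H(x)) ∧ (∃p ∃z (¬H(z) ∨ H(p)))
Finally move all quantifiers to the prefix:
  ∀x ∃p ∃z (¬H(x) ∧ (¬H(z) ∨ H(p)))
The quantifier ∃x sits under an odd number of negations (counting the antecedent side of each →), so it flips to ∀x.

universal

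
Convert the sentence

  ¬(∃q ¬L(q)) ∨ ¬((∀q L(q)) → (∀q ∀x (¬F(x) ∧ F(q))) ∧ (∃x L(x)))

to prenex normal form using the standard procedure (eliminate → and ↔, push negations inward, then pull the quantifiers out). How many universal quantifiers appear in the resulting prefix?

3

Eliminate → and ↔ using ¬ and ∨.
  ¬(∃q ¬L(q)) ∨ ¬(¬(∀q L(q)) ∨ (∀q ∀x (¬F(x) ∧ F(q))) ∧ (∃x L(x)))
Move each ¬ inward, flipping quantifiers it crosses:
  (∀q L(q)) ∨ (∀q L(q)) ∧ ((∃q ∃x (F(x) ∨ ¬F(q))) ∨ (∀x ¬L(x)))
Rename bound variables to avoid capture: q↦z, q↦w1, x↦x1.
  (∀q L(q)) ∨ (∀z L(z)) ∧ ((∃w1 ∃x (F(x) ∨ ¬F(w1))) ∨ (∀x1 ¬L(x1)))
Finally move all quantifiers to the prefix:
  ∀q ∀z ∃w1 ∃x ∀x1 (L(q) ∨ L(z) ∧ (F(x) ∨ ¬F(w1) ∨ ¬L(x1)))
The prefix is ∀q ∀z ∃w1 ∃x ∀x1: 3 universal, 2 existential.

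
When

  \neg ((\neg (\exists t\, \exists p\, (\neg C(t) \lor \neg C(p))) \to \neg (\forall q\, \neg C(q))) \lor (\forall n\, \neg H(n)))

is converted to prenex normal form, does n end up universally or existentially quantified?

Rewrite implications/biconditionals: A → B as ¬A ∨ B.
  \neg (\neg \neg (\exists t\, \exists p\, (\neg C(t) \lor \neg C(p))) \lor \neg (\forall q\, \neg C(q)) \lor (\forall n\, \neg H(n)))
Push ¬ through the quantifiers and connectives to reach negation normal form:
  (\forall t\, \forall p\, (C(t) \land C(p))) \land (\forall q\, \neg C(q)) \land (\exists n\, H(n))
Finally move all quantifiers to the prefix:
  \forall t\, \forall p\, \forall q\, \exists n\, (C(t) \land C(p) \land \neg C(q) \land H(n))
The quantifier \forall n sits under an odd number of negations (counting the antecedent side of each →), so it flips to \exists n.

existential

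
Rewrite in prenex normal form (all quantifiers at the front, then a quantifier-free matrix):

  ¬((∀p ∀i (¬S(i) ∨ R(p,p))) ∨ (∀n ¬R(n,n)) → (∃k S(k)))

∀p ∀i ∀n ∀k ((¬S(i) ∨ R(p,p) ∨ ¬R(n,n)) ∧ ¬S(k))

Eliminate → and ↔ using ¬ and ∨.
  ¬(¬((∀p ∀i (¬S(i) ∨ R(p,p))) ∨ (∀n ¬R(n,n))) ∨ (∃k S(k)))
Move each ¬ inward, flipping quantifiers it crosses:
  ((∀p ∀i (¬S(i) ∨ R(p,p))) ∨ (∀n ¬R(n,n))) ∧ (∀k ¬S(k))
All bound variables are already distinct, so no renaming is needed.
Extract every quantifier outward, since the variables are now distinct and don't occur free across branches:
  ∀p ∀i ∀n ∀k ((¬S(i) ∨ R(p,p) ∨ ¬R(n,n)) ∧ ¬S(k))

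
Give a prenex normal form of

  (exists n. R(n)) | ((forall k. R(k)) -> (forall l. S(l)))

Rewrite implications/biconditionals: A → B as ¬A ∨ B.
  (exists n. R(n)) | ~(forall k. R(k)) | (forall l. S(l))
Move each ¬ inward, flipping quantifiers it crosses:
  (exists n. R(n)) | (exists k. ~R(k)) | (forall l. S(l))
All bound variables are already distinct, so no renaming is needed.
Extract every quantifier outward, since the variables are now distinct and don't occur free across branches:
  exists n. exists k. forall l. (R(n) | ~R(k) | S(l))

exists n. exists k. forall l. (R(n) | ~R(k) | S(l))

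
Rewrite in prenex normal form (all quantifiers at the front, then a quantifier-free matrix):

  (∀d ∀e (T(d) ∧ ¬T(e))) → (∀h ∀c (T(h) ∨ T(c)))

∃d ∃e ∀h ∀c (¬T(d) ∨ T(e) ∨ T(h) ∨ T(c))

First replace A → B with ¬A ∨ B.
  ¬(∀d ∀e (T(d) ∧ ¬T(e))) ∨ (∀h ∀c (T(h) ∨ T(c)))
Drive negations inward (¬∀x A ≡ ∃x ¬A, ¬∃x A ≡ ∀x ¬A, De Morgan for ∧/∨):
  (∃d ∃e (¬T(d) ∨ T(e))) ∨ (∀h ∀c (T(h) ∨ T(c)))
Finally move all quantifiers to the prefix:
  ∃d ∃e ∀h ∀c (¬T(d) ∨ T(e) ∨ T(h) ∨ T(c))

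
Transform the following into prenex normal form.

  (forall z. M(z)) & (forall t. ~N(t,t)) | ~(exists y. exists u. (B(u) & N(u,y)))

forall z. forall t. forall y. forall u. (M(z) & ~N(t,t) | ~B(u) | ~N(u,y))

Drive negations inward (¬∀x A ≡ ∃x ¬A, ¬∃x A ≡ ∀x ¬A, De Morgan for ∧/∨):
  (forall z. M(z)) & (forall t. ~N(t,t)) | (forall y. forall u. (~B(u) | ~N(u,y)))
Extract every quantifier outward, since the variables are now distinct and don't occur free across branches:
  forall z. forall t. forall y. forall u. (M(z) & ~N(t,t) | ~B(u) | ~N(u,y))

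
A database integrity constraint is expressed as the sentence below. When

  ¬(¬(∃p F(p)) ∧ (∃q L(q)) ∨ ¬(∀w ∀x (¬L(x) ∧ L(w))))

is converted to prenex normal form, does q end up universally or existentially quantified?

Drive negations inward (¬∀x A ≡ ∃x ¬A, ¬∃x A ≡ ∀x ¬A, De Morgan for ∧/∨):
  ((∃p F(p)) ∨ (∀q ¬L(q))) ∧ (∀w ∀x (¬L(x) ∧ L(w)))
Finally move all quantifiers to the prefix:
  ∃p ∀q ∀w ∀x ((F(p) ∨ ¬L(q)) ∧ ¬L(x) ∧ L(w))
The quantifier ∃q sits under an odd number of negations, so it flips to ∀q.

universal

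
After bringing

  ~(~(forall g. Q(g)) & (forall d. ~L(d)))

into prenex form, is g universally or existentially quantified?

Drive negations inward (¬∀x A ≡ ∃x ¬A, ¬∃x A ≡ ∀x ¬A, De Morgan for ∧/∨):
  (forall g. Q(g)) | (exists d. L(d))
All bound variables are already distinct, so no renaming is needed.
Extract every quantifier outward, since the variables are now distinct and don't occur free across branches:
  forall g. exists d. (Q(g) | L(d))
The quantifier forall g sits under an even number of negations, so it remains universal.

universal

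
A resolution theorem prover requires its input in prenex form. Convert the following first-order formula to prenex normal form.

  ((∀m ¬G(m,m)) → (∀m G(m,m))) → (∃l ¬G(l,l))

Eliminate → and ↔ using ¬ and ∨.
  ¬(¬(∀m ¬G(m,m)) ∨ (∀m G(m,m))) ∨ (∃l ¬G(l,l))
Drive negations inward (¬∀x A ≡ ∃x ¬A, ¬∃x A ≡ ∀x ¬A, De Morgan for ∧/∨):
  (∀m ¬G(m,m)) ∧ (∃m ¬G(m,m)) ∨ (∃l ¬G(l,l))
Give each quantifier a distinct variable: m↦y1.
  (∀m ¬G(m,m)) ∧ (∃y1 ¬G(y1,y1)) ∨ (∃l ¬G(l,l))
Pull the quantifiers to the front (each side's bound variable is not free in the other side):
  ∀m ∃y1 ∃l (¬G(m,m) ∧ ¬G(y1,y1) ∨ ¬G(l,l))

∀m ∃y1 ∃l (¬G(m,m) ∧ ¬G(y1,y1) ∨ ¬G(l,l))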